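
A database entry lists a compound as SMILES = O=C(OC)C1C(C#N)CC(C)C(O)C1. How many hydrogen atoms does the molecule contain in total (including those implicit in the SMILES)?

Walk through each heavy atom and fill implicit hydrogens from standard valence (C 4, N 3, O 2, S 2, halogen 1):
  atom 1: O, bond orders sum to 2 (valence 2) → 0 H
  atom 2: C, bond orders sum to 4 (valence 4) → 0 H
  atom 3: O, bond orders sum to 2 (valence 2) → 0 H
  atom 4: C, bond orders sum to 1 (valence 4) → 3 H
  atom 5: C, bond orders sum to 3 (valence 4) → 1 H
  atom 6: C, bond orders sum to 3 (valence 4) → 1 H
  atom 7: C, bond orders sum to 4 (valence 4) → 0 H
  atom 8: N, bond orders sum to 3 (valence 3) → 0 H
  atom 9: C, bond orders sum to 2 (valence 4) → 2 H
  atom 10: C, bond orders sum to 3 (valence 4) → 1 H
  atom 11: C, bond orders sum to 1 (valence 4) → 3 H
  atom 12: C, bond orders sum to 3 (valence 4) → 1 H
  atom 13: O, bond orders sum to 1 (valence 2) → 1 H
  atom 14: C, bond orders sum to 2 (valence 4) → 2 H
Total hydrogens: 15.

15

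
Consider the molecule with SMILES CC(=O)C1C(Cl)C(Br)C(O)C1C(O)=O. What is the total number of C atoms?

8

Count every carbon token in the SMILES (each C, including those in ring-closure positions and inside branches).
Carbon count: 8.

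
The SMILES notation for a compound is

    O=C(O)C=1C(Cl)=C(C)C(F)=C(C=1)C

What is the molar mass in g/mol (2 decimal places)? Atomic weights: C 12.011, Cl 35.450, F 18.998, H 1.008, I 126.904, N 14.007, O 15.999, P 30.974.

202.61 g/mol

First, the molecular formula is C9H8ClFO2 (counting implicit H from valence).
  C: 9 × 12.011 = 108.099
  Cl: 1 × 35.450 = 35.450
  F: 1 × 18.998 = 18.998
  H: 8 × 1.008 = 8.064
  O: 2 × 15.999 = 31.998
Sum: 9×12.011 + 1×35.450 + 1×18.998 + 8×1.008 + 2×15.999 = 202.609 → 202.61 g/mol.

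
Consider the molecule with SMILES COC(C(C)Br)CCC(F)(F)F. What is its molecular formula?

Walk through each heavy atom and fill implicit hydrogens from standard valence (C 4, N 3, O 2, S 2, halogen 1):
  atom 1: C, bond orders sum to 1 (valence 4) → 3 H
  atom 2: O, bond orders sum to 2 (valence 2) → 0 H
  atom 3: C, bond orders sum to 3 (valence 4) → 1 H
  atom 4: C, bond orders sum to 3 (valence 4) → 1 H
  atom 5: C, bond orders sum to 1 (valence 4) → 3 H
  atom 6: Br (halogen, monovalent) → 0 H
  atom 7: C, bond orders sum to 2 (valence 4) → 2 H
  atom 8: C, bond orders sum to 2 (valence 4) → 2 H
  atom 9: C, bond orders sum to 4 (valence 4) → 0 H
  atom 10: F (halogen, monovalent) → 0 H
  atom 11: F (halogen, monovalent) → 0 H
  atom 12: F (halogen, monovalent) → 0 H
Totals → C:7, H:12, Br:1, F:3, O:1.
In Hill order: C7H12BrF3O.

C7H12BrF3O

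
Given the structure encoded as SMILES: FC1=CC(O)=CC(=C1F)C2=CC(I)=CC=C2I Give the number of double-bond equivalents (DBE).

Degree of unsaturation = (number of rings) + (number of π bonds).
Ring closures in the SMILES: 2.
π bonds: 6 double bonds (each 1 DoU) → 6 DoU from unsaturation.
Total DoU = 2 + 6 = 8.

8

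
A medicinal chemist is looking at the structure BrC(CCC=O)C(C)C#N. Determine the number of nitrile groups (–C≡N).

1

The nitrile motif appears at heavy-atom position 9 in the SMILES.
Other groups present: 1 aldehyde.
Nitrile count: 1.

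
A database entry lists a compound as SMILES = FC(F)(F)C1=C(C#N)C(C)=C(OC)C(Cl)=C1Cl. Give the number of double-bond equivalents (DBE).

6

Molecular formula: C10H6Cl2F3NO.
DoU = (2C + 2 + N − H − X) / 2, where X is the halogen count and O/S are ignored.
    = (2·10 + 2 + 1 − 6 − 5) / 2 = 12 / 2 = 6.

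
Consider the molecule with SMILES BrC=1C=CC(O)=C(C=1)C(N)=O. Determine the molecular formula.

Walk through each heavy atom and fill implicit hydrogens from standard valence (C 4, N 3, O 2, S 2, halogen 1):
  atom 1: Br (halogen, monovalent) → 0 H
  atom 2: C, bond orders sum to 4 (valence 4) → 0 H
  atom 3: C, bond orders sum to 3 (valence 4) → 1 H
  atom 4: C, bond orders sum to 3 (valence 4) → 1 H
  atom 5: C, bond orders sum to 4 (valence 4) → 0 H
  atom 6: O, bond orders sum to 1 (valence 2) → 1 H
  atom 7: C, bond orders sum to 4 (valence 4) → 0 H
  atom 8: C, bond orders sum to 3 (valence 4) → 1 H
  atom 9: C, bond orders sum to 4 (valence 4) → 0 H
  atom 10: N, bond orders sum to 1 (valence 3) → 2 H
  atom 11: O, bond orders sum to 2 (valence 2) → 0 H
Totals → C:7, H:6, Br:1, N:1, O:2.

C7H6BrNO2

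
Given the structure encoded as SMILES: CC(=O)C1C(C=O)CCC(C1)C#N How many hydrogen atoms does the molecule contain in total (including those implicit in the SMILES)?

13

Walk through each heavy atom and fill implicit hydrogens from standard valence (C 4, N 3, O 2, S 2, halogen 1):
  atom 1: C, bond orders sum to 1 (valence 4) → 3 H
  atom 2: C, bond orders sum to 4 (valence 4) → 0 H
  atom 3: O, bond orders sum to 2 (valence 2) → 0 H
  atom 4: C, bond orders sum to 3 (valence 4) → 1 H
  atom 5: C, bond orders sum to 3 (valence 4) → 1 H
  atom 6: C, bond orders sum to 3 (valence 4) → 1 H
  atom 7: O, bond orders sum to 2 (valence 2) → 0 H
  atom 8: C, bond orders sum to 2 (valence 4) → 2 H
  atom 9: C, bond orders sum to 2 (valence 4) → 2 H
  atom 10: C, bond orders sum to 3 (valence 4) → 1 H
  atom 11: C, bond orders sum to 2 (valence 4) → 2 H
  atom 12: C, bond orders sum to 4 (valence 4) → 0 H
  atom 13: N, bond orders sum to 3 (valence 3) → 0 H
Total hydrogens: 13.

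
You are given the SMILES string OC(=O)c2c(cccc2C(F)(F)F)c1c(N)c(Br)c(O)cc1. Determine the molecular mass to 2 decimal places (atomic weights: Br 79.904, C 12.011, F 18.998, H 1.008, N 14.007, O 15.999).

First, the molecular formula is C14H9BrF3NO3 (counting implicit H from valence).
  Br: 1 × 79.904 = 79.904
  C: 14 × 12.011 = 168.154
  F: 3 × 18.998 = 56.994
  H: 9 × 1.008 = 9.072
  N: 1 × 14.007 = 14.007
  O: 3 × 15.999 = 47.997
Sum: 1×79.904 + 14×12.011 + 3×18.998 + 9×1.008 + 1×14.007 + 3×15.999 = 376.128 → 376.13 g/mol.

376.13 g/mol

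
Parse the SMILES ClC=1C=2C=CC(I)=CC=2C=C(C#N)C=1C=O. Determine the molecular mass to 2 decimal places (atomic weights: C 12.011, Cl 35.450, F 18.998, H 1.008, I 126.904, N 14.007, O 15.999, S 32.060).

First, the molecular formula is C12H5ClINO (counting implicit H from valence).
  C: 12 × 12.011 = 144.132
  Cl: 1 × 35.450 = 35.450
  H: 5 × 1.008 = 5.040
  I: 1 × 126.904 = 126.904
  N: 1 × 14.007 = 14.007
  O: 1 × 15.999 = 15.999
Sum: 12×12.011 + 1×35.450 + 5×1.008 + 1×126.904 + 1×14.007 + 1×15.999 = 341.532 → 341.53 g/mol.

341.53 g/mol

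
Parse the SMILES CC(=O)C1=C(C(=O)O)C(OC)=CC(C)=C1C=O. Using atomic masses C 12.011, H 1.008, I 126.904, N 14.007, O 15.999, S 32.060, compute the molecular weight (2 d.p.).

First, the molecular formula is C12H12O5 (counting implicit H from valence).
  C: 12 × 12.011 = 144.132
  H: 12 × 1.008 = 12.096
  O: 5 × 15.999 = 79.995
Sum: 12×12.011 + 12×1.008 + 5×15.999 = 236.223 → 236.22 g/mol.

236.22 g/mol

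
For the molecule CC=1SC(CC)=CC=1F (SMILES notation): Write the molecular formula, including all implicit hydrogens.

Walk through each heavy atom and fill implicit hydrogens from standard valence (C 4, N 3, O 2, S 2, halogen 1):
  atom 1: C, bond orders sum to 1 (valence 4) → 3 H
  atom 2: C, bond orders sum to 4 (valence 4) → 0 H
  atom 3: S, bond orders sum to 2 (valence 2) → 0 H
  atom 4: C, bond orders sum to 4 (valence 4) → 0 H
  atom 5: C, bond orders sum to 2 (valence 4) → 2 H
  atom 6: C, bond orders sum to 1 (valence 4) → 3 H
  atom 7: C, bond orders sum to 3 (valence 4) → 1 H
  atom 8: C, bond orders sum to 4 (valence 4) → 0 H
  atom 9: F (halogen, monovalent) → 0 H
Totals → C:7, H:9, F:1, S:1.
In Hill order: C7H9FS.

C7H9FS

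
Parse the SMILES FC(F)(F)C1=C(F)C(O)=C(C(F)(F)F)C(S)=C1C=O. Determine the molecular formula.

C9H3F7O2S

Walk through each heavy atom and fill implicit hydrogens from standard valence (C 4, N 3, O 2, S 2, halogen 1):
  atom 1: F (halogen, monovalent) → 0 H
  atom 2: C, bond orders sum to 4 (valence 4) → 0 H
  atom 3: F (halogen, monovalent) → 0 H
  atom 4: F (halogen, monovalent) → 0 H
  atom 5: C, bond orders sum to 4 (valence 4) → 0 H
  atom 6: C, bond orders sum to 4 (valence 4) → 0 H
  atom 7: F (halogen, monovalent) → 0 H
  atom 8: C, bond orders sum to 4 (valence 4) → 0 H
  atom 9: O, bond orders sum to 1 (valence 2) → 1 H
  atom 10: C, bond orders sum to 4 (valence 4) → 0 H
  atom 11: C, bond orders sum to 4 (valence 4) → 0 H
  atom 12: F (halogen, monovalent) → 0 H
  atom 13: F (halogen, monovalent) → 0 H
  atom 14: F (halogen, monovalent) → 0 H
  atom 15: C, bond orders sum to 4 (valence 4) → 0 H
  atom 16: S, bond orders sum to 1 (valence 2) → 1 H
  atom 17: C, bond orders sum to 4 (valence 4) → 0 H
  atom 18: C, bond orders sum to 3 (valence 4) → 1 H
  atom 19: O, bond orders sum to 2 (valence 2) → 0 H
Totals → C:9, H:3, F:7, O:2, S:1.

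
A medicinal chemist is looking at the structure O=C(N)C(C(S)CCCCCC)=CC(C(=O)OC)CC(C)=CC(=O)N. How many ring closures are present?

In SMILES, each pair of matching ring-closure digits denotes one ring-closing bond; the number of such bonds equals the number of independent rings.
Ring-closure bonds here: 0.

0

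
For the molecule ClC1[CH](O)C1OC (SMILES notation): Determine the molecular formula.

Walk through each heavy atom and fill implicit hydrogens from standard valence (C 4, N 3, O 2, S 2, halogen 1):
  atom 1: Cl (halogen, monovalent) → 0 H
  atom 2: C, bond orders sum to 3 (valence 4) → 1 H
  atom 3: C with explicit H count 1
  atom 4: O, bond orders sum to 1 (valence 2) → 1 H
  atom 5: C, bond orders sum to 3 (valence 4) → 1 H
  atom 6: O, bond orders sum to 2 (valence 2) → 0 H
  atom 7: C, bond orders sum to 1 (valence 4) → 3 H
Totals → C:4, H:7, Cl:1, O:2.
In Hill order: C4H7ClO2.

C4H7ClO2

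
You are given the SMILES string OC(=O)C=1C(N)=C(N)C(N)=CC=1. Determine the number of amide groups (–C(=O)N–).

0

Scan the SMILES for the amide motif — none present.
Groups that are present: 1 carboxylic acid, 3 primary amine.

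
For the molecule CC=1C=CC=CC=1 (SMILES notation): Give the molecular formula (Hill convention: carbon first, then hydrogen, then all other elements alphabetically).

Walk through each heavy atom and fill implicit hydrogens from standard valence (C 4, N 3, O 2, S 2, halogen 1):
  atom 1: C, bond orders sum to 1 (valence 4) → 3 H
  atom 2: C, bond orders sum to 4 (valence 4) → 0 H
  atom 3: C, bond orders sum to 3 (valence 4) → 1 H
  atom 4: C, bond orders sum to 3 (valence 4) → 1 H
  atom 5: C, bond orders sum to 3 (valence 4) → 1 H
  atom 6: C, bond orders sum to 3 (valence 4) → 1 H
  atom 7: C, bond orders sum to 3 (valence 4) → 1 H
Totals → C:7, H:8.
In Hill order: C7H8.

C7H8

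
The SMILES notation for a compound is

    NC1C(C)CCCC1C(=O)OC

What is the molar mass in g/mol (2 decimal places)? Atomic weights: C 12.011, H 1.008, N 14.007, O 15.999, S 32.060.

171.24 g/mol

First, the molecular formula is C9H17NO2 (counting implicit H from valence).
  C: 9 × 12.011 = 108.099
  H: 17 × 1.008 = 17.136
  N: 1 × 14.007 = 14.007
  O: 2 × 15.999 = 31.998
Sum: 9×12.011 + 17×1.008 + 1×14.007 + 2×15.999 = 171.240 → 171.24 g/mol.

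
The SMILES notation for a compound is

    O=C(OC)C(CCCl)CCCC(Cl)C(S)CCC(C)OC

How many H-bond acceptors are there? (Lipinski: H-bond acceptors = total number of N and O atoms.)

3

N atoms: 0; O atoms: 3.
Lipinski HBA = 0 + 3 = 3.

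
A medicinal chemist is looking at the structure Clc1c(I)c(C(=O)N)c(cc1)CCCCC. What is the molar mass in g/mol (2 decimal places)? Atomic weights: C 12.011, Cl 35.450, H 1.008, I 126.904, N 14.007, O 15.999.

First, the molecular formula is C12H15ClINO (counting implicit H from valence).
  C: 12 × 12.011 = 144.132
  Cl: 1 × 35.450 = 35.450
  H: 15 × 1.008 = 15.120
  I: 1 × 126.904 = 126.904
  N: 1 × 14.007 = 14.007
  O: 1 × 15.999 = 15.999
Sum: 12×12.011 + 1×35.450 + 15×1.008 + 1×126.904 + 1×14.007 + 1×15.999 = 351.612 → 351.61 g/mol.

351.61 g/mol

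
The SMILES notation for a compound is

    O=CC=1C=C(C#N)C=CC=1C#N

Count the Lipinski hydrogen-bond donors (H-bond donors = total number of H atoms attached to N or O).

0

Donors: find every N or O and count the H atoms it carries.
  atom 1 (O): bond orders sum to 2 → 0 H
  atom 7 (N): bond orders sum to 3 → 0 H
  atom 12 (N): bond orders sum to 3 → 0 H
Lipinski HBD = 0.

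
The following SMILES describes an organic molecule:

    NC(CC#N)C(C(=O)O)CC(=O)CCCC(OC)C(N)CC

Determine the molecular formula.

Walk through each heavy atom and fill implicit hydrogens from standard valence (C 4, N 3, O 2, S 2, halogen 1):
  atom 1: N, bond orders sum to 1 (valence 3) → 2 H
  atom 2: C, bond orders sum to 3 (valence 4) → 1 H
  atom 3: C, bond orders sum to 2 (valence 4) → 2 H
  atom 4: C, bond orders sum to 4 (valence 4) → 0 H
  atom 5: N, bond orders sum to 3 (valence 3) → 0 H
  atom 6: C, bond orders sum to 3 (valence 4) → 1 H
  atom 7: C, bond orders sum to 4 (valence 4) → 0 H
  atom 8: O, bond orders sum to 2 (valence 2) → 0 H
  atom 9: O, bond orders sum to 1 (valence 2) → 1 H
  atom 10: C, bond orders sum to 2 (valence 4) → 2 H
  atom 11: C, bond orders sum to 4 (valence 4) → 0 H
  atom 12: O, bond orders sum to 2 (valence 2) → 0 H
  atom 13: C, bond orders sum to 2 (valence 4) → 2 H
  atom 14: C, bond orders sum to 2 (valence 4) → 2 H
  atom 15: C, bond orders sum to 2 (valence 4) → 2 H
  atom 16: C, bond orders sum to 3 (valence 4) → 1 H
  atom 17: O, bond orders sum to 2 (valence 2) → 0 H
  atom 18: C, bond orders sum to 1 (valence 4) → 3 H
  atom 19: C, bond orders sum to 3 (valence 4) → 1 H
  atom 20: N, bond orders sum to 1 (valence 3) → 2 H
  atom 21: C, bond orders sum to 2 (valence 4) → 2 H
  atom 22: C, bond orders sum to 1 (valence 4) → 3 H
Totals → C:15, H:27, N:3, O:4.
In Hill order: C15H27N3O4.

C15H27N3O4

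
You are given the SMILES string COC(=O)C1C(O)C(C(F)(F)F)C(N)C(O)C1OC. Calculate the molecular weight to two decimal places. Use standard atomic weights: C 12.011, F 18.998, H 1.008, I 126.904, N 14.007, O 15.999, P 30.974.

287.23 g/mol

First, the molecular formula is C10H16F3NO5 (counting implicit H from valence).
  C: 10 × 12.011 = 120.110
  F: 3 × 18.998 = 56.994
  H: 16 × 1.008 = 16.128
  N: 1 × 14.007 = 14.007
  O: 5 × 15.999 = 79.995
Sum: 10×12.011 + 3×18.998 + 16×1.008 + 1×14.007 + 5×15.999 = 287.234 → 287.23 g/mol.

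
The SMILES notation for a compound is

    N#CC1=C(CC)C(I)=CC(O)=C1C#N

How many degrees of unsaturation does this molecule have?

8

Degree of unsaturation = (number of rings) + (number of π bonds).
Ring closures in the SMILES: 1.
π bonds: 3 double bonds (each 1 DoU), 2 triple bonds (each 2 DoU) → 7 DoU from unsaturation.
Total DoU = 1 + 7 = 8.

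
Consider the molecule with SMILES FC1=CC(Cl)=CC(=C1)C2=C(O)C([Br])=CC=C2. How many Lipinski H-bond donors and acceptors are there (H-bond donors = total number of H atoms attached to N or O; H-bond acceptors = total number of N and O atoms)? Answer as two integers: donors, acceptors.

Donors: find every N or O and count the H atoms it carries.
  atom 11 (O): bond orders sum to 1 → 1 H
Lipinski HBD = 1.
Acceptors: N atoms = 0, O atoms = 1 → HBA = 1.

1, 1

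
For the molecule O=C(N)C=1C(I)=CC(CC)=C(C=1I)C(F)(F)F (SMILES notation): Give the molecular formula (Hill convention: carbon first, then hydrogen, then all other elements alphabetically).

C10H8F3I2NO

Walk through each heavy atom and fill implicit hydrogens from standard valence (C 4, N 3, O 2, S 2, halogen 1):
  atom 1: O, bond orders sum to 2 (valence 2) → 0 H
  atom 2: C, bond orders sum to 4 (valence 4) → 0 H
  atom 3: N, bond orders sum to 1 (valence 3) → 2 H
  atom 4: C, bond orders sum to 4 (valence 4) → 0 H
  atom 5: C, bond orders sum to 4 (valence 4) → 0 H
  atom 6: I (halogen, monovalent) → 0 H
  atom 7: C, bond orders sum to 3 (valence 4) → 1 H
  atom 8: C, bond orders sum to 4 (valence 4) → 0 H
  atom 9: C, bond orders sum to 2 (valence 4) → 2 H
  atom 10: C, bond orders sum to 1 (valence 4) → 3 H
  atom 11: C, bond orders sum to 4 (valence 4) → 0 H
  atom 12: C, bond orders sum to 4 (valence 4) → 0 H
  atom 13: I (halogen, monovalent) → 0 H
  atom 14: C, bond orders sum to 4 (valence 4) → 0 H
  atom 15: F (halogen, monovalent) → 0 H
  atom 16: F (halogen, monovalent) → 0 H
  atom 17: F (halogen, monovalent) → 0 H
Totals → C:10, H:8, F:3, I:2, N:1, O:1.
In Hill order: C10H8F3I2NO.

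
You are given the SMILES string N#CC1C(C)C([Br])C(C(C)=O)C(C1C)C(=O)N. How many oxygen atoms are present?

Scan the SMILES for O atoms (remember two-letter symbols like Cl and Br are single atoms).
Oxygen count: 2.

2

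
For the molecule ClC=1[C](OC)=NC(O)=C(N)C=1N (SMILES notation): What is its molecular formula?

Walk through each heavy atom and fill implicit hydrogens from standard valence (C 4, N 3, O 2, S 2, halogen 1):
  atom 1: Cl (halogen, monovalent) → 0 H
  atom 2: C, bond orders sum to 4 (valence 4) → 0 H
  atom 3: C with explicit H count 0
  atom 4: O, bond orders sum to 2 (valence 2) → 0 H
  atom 5: C, bond orders sum to 1 (valence 4) → 3 H
  atom 6: N, bond orders sum to 3 (valence 3) → 0 H
  atom 7: C, bond orders sum to 4 (valence 4) → 0 H
  atom 8: O, bond orders sum to 1 (valence 2) → 1 H
  atom 9: C, bond orders sum to 4 (valence 4) → 0 H
  atom 10: N, bond orders sum to 1 (valence 3) → 2 H
  atom 11: C, bond orders sum to 4 (valence 4) → 0 H
  atom 12: N, bond orders sum to 1 (valence 3) → 2 H
Totals → C:6, H:8, Cl:1, N:3, O:2.
In Hill order: C6H8ClN3O2.

C6H8ClN3O2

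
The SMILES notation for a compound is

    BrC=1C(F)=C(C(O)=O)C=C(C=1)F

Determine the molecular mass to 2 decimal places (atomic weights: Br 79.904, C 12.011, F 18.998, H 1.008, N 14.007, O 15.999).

237.00 g/mol

First, the molecular formula is C7H3BrF2O2 (counting implicit H from valence).
  Br: 1 × 79.904 = 79.904
  C: 7 × 12.011 = 84.077
  F: 2 × 18.998 = 37.996
  H: 3 × 1.008 = 3.024
  O: 2 × 15.999 = 31.998
Sum: 1×79.904 + 7×12.011 + 2×18.998 + 3×1.008 + 2×15.999 = 236.999 → 237.00 g/mol.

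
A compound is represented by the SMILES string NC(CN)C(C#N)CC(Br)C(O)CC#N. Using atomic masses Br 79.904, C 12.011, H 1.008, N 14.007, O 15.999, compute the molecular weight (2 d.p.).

275.15 g/mol

First, the molecular formula is C9H15BrN4O (counting implicit H from valence).
  Br: 1 × 79.904 = 79.904
  C: 9 × 12.011 = 108.099
  H: 15 × 1.008 = 15.120
  N: 4 × 14.007 = 56.028
  O: 1 × 15.999 = 15.999
Sum: 1×79.904 + 9×12.011 + 15×1.008 + 4×14.007 + 1×15.999 = 275.150 → 275.15 g/mol.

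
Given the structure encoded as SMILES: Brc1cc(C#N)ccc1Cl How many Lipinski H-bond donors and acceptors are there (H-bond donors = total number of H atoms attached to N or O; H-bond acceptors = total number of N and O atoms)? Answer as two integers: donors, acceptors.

0, 1

Donors: find every N or O and count the H atoms it carries.
  atom 6 (N): bond orders sum to 3 → 0 H
Lipinski HBD = 0.
Acceptors: N atoms = 1, O atoms = 0 → HBA = 1.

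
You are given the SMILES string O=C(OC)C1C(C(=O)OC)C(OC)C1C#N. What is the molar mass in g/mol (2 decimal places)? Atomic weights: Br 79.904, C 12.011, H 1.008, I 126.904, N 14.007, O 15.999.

227.22 g/mol

First, the molecular formula is C10H13NO5 (counting implicit H from valence).
  C: 10 × 12.011 = 120.110
  H: 13 × 1.008 = 13.104
  N: 1 × 14.007 = 14.007
  O: 5 × 15.999 = 79.995
Sum: 10×12.011 + 13×1.008 + 1×14.007 + 5×15.999 = 227.216 → 227.22 g/mol.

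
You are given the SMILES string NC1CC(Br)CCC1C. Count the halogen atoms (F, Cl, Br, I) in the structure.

Halogen atoms appear at heavy-atom position 5 (1×Br).
Other groups present: 1 primary amine.
Halogen count: 1.

1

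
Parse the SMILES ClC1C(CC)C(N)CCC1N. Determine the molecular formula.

C8H17ClN2

Walk through each heavy atom and fill implicit hydrogens from standard valence (C 4, N 3, O 2, S 2, halogen 1):
  atom 1: Cl (halogen, monovalent) → 0 H
  atom 2: C, bond orders sum to 3 (valence 4) → 1 H
  atom 3: C, bond orders sum to 3 (valence 4) → 1 H
  atom 4: C, bond orders sum to 2 (valence 4) → 2 H
  atom 5: C, bond orders sum to 1 (valence 4) → 3 H
  atom 6: C, bond orders sum to 3 (valence 4) → 1 H
  atom 7: N, bond orders sum to 1 (valence 3) → 2 H
  atom 8: C, bond orders sum to 2 (valence 4) → 2 H
  atom 9: C, bond orders sum to 2 (valence 4) → 2 H
  atom 10: C, bond orders sum to 3 (valence 4) → 1 H
  atom 11: N, bond orders sum to 1 (valence 3) → 2 H
Totals → C:8, H:17, Cl:1, N:2.
In Hill order: C8H17ClN2.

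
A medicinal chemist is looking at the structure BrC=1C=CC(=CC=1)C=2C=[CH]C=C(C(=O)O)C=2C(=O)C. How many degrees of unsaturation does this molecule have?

10

Molecular formula: C15H11BrO3.
DoU = (2C + 2 + N − H − X) / 2, where X is the halogen count and O/S are ignored.
    = (2·15 + 2 + 0 − 11 − 1) / 2 = 20 / 2 = 10.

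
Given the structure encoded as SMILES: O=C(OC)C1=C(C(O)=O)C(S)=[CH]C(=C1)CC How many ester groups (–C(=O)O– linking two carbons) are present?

1

The ester motif appears at heavy-atom position 2 in the SMILES.
Other groups present: 1 carboxylic acid, 1 thiol.
Ester count: 1.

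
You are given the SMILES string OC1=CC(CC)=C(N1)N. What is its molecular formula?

C6H10N2O

Walk through each heavy atom and fill implicit hydrogens from standard valence (C 4, N 3, O 2, S 2, halogen 1):
  atom 1: O, bond orders sum to 1 (valence 2) → 1 H
  atom 2: C, bond orders sum to 4 (valence 4) → 0 H
  atom 3: C, bond orders sum to 3 (valence 4) → 1 H
  atom 4: C, bond orders sum to 4 (valence 4) → 0 H
  atom 5: C, bond orders sum to 2 (valence 4) → 2 H
  atom 6: C, bond orders sum to 1 (valence 4) → 3 H
  atom 7: C, bond orders sum to 4 (valence 4) → 0 H
  atom 8: N, bond orders sum to 2 (valence 3) → 1 H
  atom 9: N, bond orders sum to 1 (valence 3) → 2 H
Totals → C:6, H:10, N:2, O:1.
In Hill order: C6H10N2O.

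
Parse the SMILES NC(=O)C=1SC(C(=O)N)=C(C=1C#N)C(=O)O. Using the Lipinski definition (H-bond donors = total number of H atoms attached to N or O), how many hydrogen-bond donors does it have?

5

Donors: find every N or O and count the H atoms it carries.
  atom 1 (N): bond orders sum to 1 → 2 H
  atom 3 (O): bond orders sum to 2 → 0 H
  atom 8 (O): bond orders sum to 2 → 0 H
  atom 9 (N): bond orders sum to 1 → 2 H
  atom 13 (N): bond orders sum to 3 → 0 H
  atom 15 (O): bond orders sum to 2 → 0 H
  atom 16 (O): bond orders sum to 1 → 1 H
Lipinski HBD = 5.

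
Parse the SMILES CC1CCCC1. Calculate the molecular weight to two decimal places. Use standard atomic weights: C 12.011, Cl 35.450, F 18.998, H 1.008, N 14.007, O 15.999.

First, the molecular formula is C6H12 (counting implicit H from valence).
  C: 6 × 12.011 = 72.066
  H: 12 × 1.008 = 12.096
Sum: 6×12.011 + 12×1.008 = 84.162 → 84.16 g/mol.

84.16 g/mol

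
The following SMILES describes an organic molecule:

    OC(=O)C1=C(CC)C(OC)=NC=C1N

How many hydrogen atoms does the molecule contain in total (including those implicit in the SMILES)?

Walk through each heavy atom and fill implicit hydrogens from standard valence (C 4, N 3, O 2, S 2, halogen 1):
  atom 1: O, bond orders sum to 1 (valence 2) → 1 H
  atom 2: C, bond orders sum to 4 (valence 4) → 0 H
  atom 3: O, bond orders sum to 2 (valence 2) → 0 H
  atom 4: C, bond orders sum to 4 (valence 4) → 0 H
  atom 5: C, bond orders sum to 4 (valence 4) → 0 H
  atom 6: C, bond orders sum to 2 (valence 4) → 2 H
  atom 7: C, bond orders sum to 1 (valence 4) → 3 H
  atom 8: C, bond orders sum to 4 (valence 4) → 0 H
  atom 9: O, bond orders sum to 2 (valence 2) → 0 H
  atom 10: C, bond orders sum to 1 (valence 4) → 3 H
  atom 11: N, bond orders sum to 3 (valence 3) → 0 H
  atom 12: C, bond orders sum to 3 (valence 4) → 1 H
  atom 13: C, bond orders sum to 4 (valence 4) → 0 H
  atom 14: N, bond orders sum to 1 (valence 3) → 2 H
Total hydrogens: 12.

12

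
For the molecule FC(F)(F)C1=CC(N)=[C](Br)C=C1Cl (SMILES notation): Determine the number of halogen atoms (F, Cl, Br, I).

Halogen atoms appear at heavy-atom positions 1, 3, 4, 10, 13 (1×Br, 1×Cl, 3×F).
Other groups present: 1 primary amine.
Halogen count: 5.

5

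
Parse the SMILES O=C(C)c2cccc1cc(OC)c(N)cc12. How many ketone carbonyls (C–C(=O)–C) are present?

1

The ketone motif appears at heavy-atom position 2 in the SMILES.
Other groups present: 1 ether, 1 primary amine.
Ketone count: 1.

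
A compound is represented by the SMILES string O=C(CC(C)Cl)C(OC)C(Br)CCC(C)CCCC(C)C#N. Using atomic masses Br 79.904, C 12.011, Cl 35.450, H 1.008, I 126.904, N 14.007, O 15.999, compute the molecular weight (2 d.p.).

394.78 g/mol

First, the molecular formula is C17H29BrClNO2 (counting implicit H from valence).
  Br: 1 × 79.904 = 79.904
  C: 17 × 12.011 = 204.187
  Cl: 1 × 35.450 = 35.450
  H: 29 × 1.008 = 29.232
  N: 1 × 14.007 = 14.007
  O: 2 × 15.999 = 31.998
Sum: 1×79.904 + 17×12.011 + 1×35.450 + 29×1.008 + 1×14.007 + 2×15.999 = 394.778 → 394.78 g/mol.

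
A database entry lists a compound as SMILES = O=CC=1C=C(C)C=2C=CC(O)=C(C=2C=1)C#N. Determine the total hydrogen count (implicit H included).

9

Walk through each heavy atom and fill implicit hydrogens from standard valence (C 4, N 3, O 2, S 2, halogen 1):
  atom 1: O, bond orders sum to 2 (valence 2) → 0 H
  atom 2: C, bond orders sum to 3 (valence 4) → 1 H
  atom 3: C, bond orders sum to 4 (valence 4) → 0 H
  atom 4: C, bond orders sum to 3 (valence 4) → 1 H
  atom 5: C, bond orders sum to 4 (valence 4) → 0 H
  atom 6: C, bond orders sum to 1 (valence 4) → 3 H
  atom 7: C, bond orders sum to 4 (valence 4) → 0 H
  atom 8: C, bond orders sum to 3 (valence 4) → 1 H
  atom 9: C, bond orders sum to 3 (valence 4) → 1 H
  atom 10: C, bond orders sum to 4 (valence 4) → 0 H
  atom 11: O, bond orders sum to 1 (valence 2) → 1 H
  atom 12: C, bond orders sum to 4 (valence 4) → 0 H
  atom 13: C, bond orders sum to 4 (valence 4) → 0 H
  atom 14: C, bond orders sum to 3 (valence 4) → 1 H
  atom 15: C, bond orders sum to 4 (valence 4) → 0 H
  atom 16: N, bond orders sum to 3 (valence 3) → 0 H
Total hydrogens: 9.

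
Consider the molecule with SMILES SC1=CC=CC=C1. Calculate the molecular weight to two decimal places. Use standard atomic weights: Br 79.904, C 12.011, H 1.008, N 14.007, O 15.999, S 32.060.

First, the molecular formula is C6H6S (counting implicit H from valence).
  C: 6 × 12.011 = 72.066
  H: 6 × 1.008 = 6.048
  S: 1 × 32.060 = 32.060
Sum: 6×12.011 + 6×1.008 + 1×32.060 = 110.174 → 110.17 g/mol.

110.17 g/mol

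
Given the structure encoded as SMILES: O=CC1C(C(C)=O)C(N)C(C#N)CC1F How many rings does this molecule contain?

In SMILES, each pair of matching ring-closure digits denotes one ring-closing bond; the number of such bonds equals the number of independent rings.
Ring-closure bonds here: 1.

1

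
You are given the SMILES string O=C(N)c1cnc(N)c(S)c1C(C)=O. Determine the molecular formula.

Walk through each heavy atom and fill implicit hydrogens from standard valence (C 4, N 3, O 2, S 2, halogen 1); for lowercase aromatic atoms, an aromatic c carries 1 H when it has two neighbours and 0 H with three, and aromatic n carries 0 H:
  atom 1: O, bond orders sum to 2 (valence 2) → 0 H
  atom 2: C, bond orders sum to 4 (valence 4) → 0 H
  atom 3: N, bond orders sum to 1 (valence 3) → 2 H
  atom 4: aromatic c, 3 neighbours → 0 H
  atom 5: aromatic c, 2 neighbours → 1 H
  atom 6: aromatic n, 2 neighbours → 0 H
  atom 7: aromatic c, 3 neighbours → 0 H
  atom 8: N, bond orders sum to 1 (valence 3) → 2 H
  atom 9: aromatic c, 3 neighbours → 0 H
  atom 10: S, bond orders sum to 1 (valence 2) → 1 H
  atom 11: aromatic c, 3 neighbours → 0 H
  atom 12: C, bond orders sum to 4 (valence 4) → 0 H
  atom 13: C, bond orders sum to 1 (valence 4) → 3 H
  atom 14: O, bond orders sum to 2 (valence 2) → 0 H
Totals → C:8, H:9, N:3, O:2, S:1.
In Hill order: C8H9N3O2S.

C8H9N3O2S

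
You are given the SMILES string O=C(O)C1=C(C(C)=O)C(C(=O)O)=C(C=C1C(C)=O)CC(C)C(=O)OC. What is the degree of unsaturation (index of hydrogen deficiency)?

Molecular formula: C17H18O8.
DoU = (2C + 2 + N − H − X) / 2, where X is the halogen count and O/S are ignored.
    = (2·17 + 2 + 0 − 18 − 0) / 2 = 18 / 2 = 9.

9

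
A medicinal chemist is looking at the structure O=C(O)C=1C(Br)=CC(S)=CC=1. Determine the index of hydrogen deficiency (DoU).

5

Degree of unsaturation = (number of rings) + (number of π bonds).
Ring closures in the SMILES: 1.
π bonds: 4 double bonds (each 1 DoU) → 4 DoU from unsaturation.
Total DoU = 1 + 4 = 5.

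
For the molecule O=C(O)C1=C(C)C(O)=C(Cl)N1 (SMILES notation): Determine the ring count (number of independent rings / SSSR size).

In SMILES, each pair of matching ring-closure digits denotes one ring-closing bond; the number of such bonds equals the number of independent rings.
Ring-closure bonds here: 1.

1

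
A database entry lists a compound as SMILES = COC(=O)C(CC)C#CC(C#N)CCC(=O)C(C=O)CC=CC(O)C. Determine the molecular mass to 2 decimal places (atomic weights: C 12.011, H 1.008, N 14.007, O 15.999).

347.41 g/mol

First, the molecular formula is C19H25NO5 (counting implicit H from valence).
  C: 19 × 12.011 = 228.209
  H: 25 × 1.008 = 25.200
  N: 1 × 14.007 = 14.007
  O: 5 × 15.999 = 79.995
Sum: 19×12.011 + 25×1.008 + 1×14.007 + 5×15.999 = 347.411 → 347.41 g/mol.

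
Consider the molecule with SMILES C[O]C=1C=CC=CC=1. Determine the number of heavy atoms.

Every atom symbol written in the SMILES (organic subset) is one heavy atom; implicit H are not written.
Heavy atoms by element → C:7, O:1.
Total: 8.

8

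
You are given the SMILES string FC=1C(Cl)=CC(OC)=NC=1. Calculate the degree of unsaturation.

Molecular formula: C6H5ClFNO.
DoU = (2C + 2 + N − H − X) / 2, where X is the halogen count and O/S are ignored.
    = (2·6 + 2 + 1 − 5 − 2) / 2 = 8 / 2 = 4.

4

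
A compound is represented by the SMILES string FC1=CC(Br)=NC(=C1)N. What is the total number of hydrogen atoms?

Walk through each heavy atom and fill implicit hydrogens from standard valence (C 4, N 3, O 2, S 2, halogen 1):
  atom 1: F (halogen, monovalent) → 0 H
  atom 2: C, bond orders sum to 4 (valence 4) → 0 H
  atom 3: C, bond orders sum to 3 (valence 4) → 1 H
  atom 4: C, bond orders sum to 4 (valence 4) → 0 H
  atom 5: Br (halogen, monovalent) → 0 H
  atom 6: N, bond orders sum to 3 (valence 3) → 0 H
  atom 7: C, bond orders sum to 4 (valence 4) → 0 H
  atom 8: C, bond orders sum to 3 (valence 4) → 1 H
  atom 9: N, bond orders sum to 1 (valence 3) → 2 H
Total hydrogens: 4.

4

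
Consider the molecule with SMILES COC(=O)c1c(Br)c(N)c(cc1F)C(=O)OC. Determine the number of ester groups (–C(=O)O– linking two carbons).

2

The ester motif appears at heavy-atom positions 3, 14 in the SMILES.
Other groups present: 1 primary amine.
Ester count: 2.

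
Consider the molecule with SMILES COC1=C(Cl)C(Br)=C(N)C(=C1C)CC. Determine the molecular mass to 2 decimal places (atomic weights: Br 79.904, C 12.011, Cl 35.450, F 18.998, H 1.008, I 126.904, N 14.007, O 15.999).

278.57 g/mol

First, the molecular formula is C10H13BrClNO (counting implicit H from valence).
  Br: 1 × 79.904 = 79.904
  C: 10 × 12.011 = 120.110
  Cl: 1 × 35.450 = 35.450
  H: 13 × 1.008 = 13.104
  N: 1 × 14.007 = 14.007
  O: 1 × 15.999 = 15.999
Sum: 1×79.904 + 10×12.011 + 1×35.450 + 13×1.008 + 1×14.007 + 1×15.999 = 278.574 → 278.57 g/mol.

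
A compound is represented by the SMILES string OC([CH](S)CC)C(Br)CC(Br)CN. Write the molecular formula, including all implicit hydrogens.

Walk through each heavy atom and fill implicit hydrogens from standard valence (C 4, N 3, O 2, S 2, halogen 1):
  atom 1: O, bond orders sum to 1 (valence 2) → 1 H
  atom 2: C, bond orders sum to 3 (valence 4) → 1 H
  atom 3: C with explicit H count 1
  atom 4: S, bond orders sum to 1 (valence 2) → 1 H
  atom 5: C, bond orders sum to 2 (valence 4) → 2 H
  atom 6: C, bond orders sum to 1 (valence 4) → 3 H
  atom 7: C, bond orders sum to 3 (valence 4) → 1 H
  atom 8: Br (halogen, monovalent) → 0 H
  atom 9: C, bond orders sum to 2 (valence 4) → 2 H
  atom 10: C, bond orders sum to 3 (valence 4) → 1 H
  atom 11: Br (halogen, monovalent) → 0 H
  atom 12: C, bond orders sum to 2 (valence 4) → 2 H
  atom 13: N, bond orders sum to 1 (valence 3) → 2 H
Totals → C:8, H:17, Br:2, N:1, O:1, S:1.
In Hill order: C8H17Br2NOS.

C8H17Br2NOS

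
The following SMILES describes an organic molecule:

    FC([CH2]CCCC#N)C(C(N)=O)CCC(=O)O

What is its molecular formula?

C11H17FN2O3

Walk through each heavy atom and fill implicit hydrogens from standard valence (C 4, N 3, O 2, S 2, halogen 1):
  atom 1: F (halogen, monovalent) → 0 H
  atom 2: C, bond orders sum to 3 (valence 4) → 1 H
  atom 3: C with explicit H count 2
  atom 4: C, bond orders sum to 2 (valence 4) → 2 H
  atom 5: C, bond orders sum to 2 (valence 4) → 2 H
  atom 6: C, bond orders sum to 2 (valence 4) → 2 H
  atom 7: C, bond orders sum to 4 (valence 4) → 0 H
  atom 8: N, bond orders sum to 3 (valence 3) → 0 H
  atom 9: C, bond orders sum to 3 (valence 4) → 1 H
  atom 10: C, bond orders sum to 4 (valence 4) → 0 H
  atom 11: N, bond orders sum to 1 (valence 3) → 2 H
  atom 12: O, bond orders sum to 2 (valence 2) → 0 H
  atom 13: C, bond orders sum to 2 (valence 4) → 2 H
  atom 14: C, bond orders sum to 2 (valence 4) → 2 H
  atom 15: C, bond orders sum to 4 (valence 4) → 0 H
  atom 16: O, bond orders sum to 2 (valence 2) → 0 H
  atom 17: O, bond orders sum to 1 (valence 2) → 1 H
Totals → C:11, H:17, F:1, N:2, O:3.
In Hill order: C11H17FN2O3.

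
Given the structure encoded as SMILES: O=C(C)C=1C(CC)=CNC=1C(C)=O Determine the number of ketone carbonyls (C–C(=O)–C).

The ketone motif appears at heavy-atom positions 2, 11 in the SMILES.
Ketone count: 2.

2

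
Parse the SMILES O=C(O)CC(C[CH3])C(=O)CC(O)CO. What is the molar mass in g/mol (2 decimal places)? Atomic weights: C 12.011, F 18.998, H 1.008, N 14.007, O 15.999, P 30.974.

First, the molecular formula is C9H16O5 (counting implicit H from valence).
  C: 9 × 12.011 = 108.099
  H: 16 × 1.008 = 16.128
  O: 5 × 15.999 = 79.995
Sum: 9×12.011 + 16×1.008 + 5×15.999 = 204.222 → 204.22 g/mol.

204.22 g/mol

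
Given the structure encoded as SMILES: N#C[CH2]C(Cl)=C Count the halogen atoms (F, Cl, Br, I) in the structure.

1

Halogen atoms appear at heavy-atom position 5 (1×Cl).
Other groups present: 1 alkene, 1 nitrile.
Halogen count: 1.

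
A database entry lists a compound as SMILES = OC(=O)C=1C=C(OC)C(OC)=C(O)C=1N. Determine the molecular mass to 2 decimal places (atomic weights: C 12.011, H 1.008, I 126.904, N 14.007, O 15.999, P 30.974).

213.19 g/mol

First, the molecular formula is C9H11NO5 (counting implicit H from valence).
  C: 9 × 12.011 = 108.099
  H: 11 × 1.008 = 11.088
  N: 1 × 14.007 = 14.007
  O: 5 × 15.999 = 79.995
Sum: 9×12.011 + 11×1.008 + 1×14.007 + 5×15.999 = 213.189 → 213.19 g/mol.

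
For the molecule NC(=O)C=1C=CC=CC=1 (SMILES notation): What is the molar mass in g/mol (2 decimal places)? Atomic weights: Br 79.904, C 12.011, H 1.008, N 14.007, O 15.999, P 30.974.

121.14 g/mol

First, the molecular formula is C7H7NO (counting implicit H from valence).
  C: 7 × 12.011 = 84.077
  H: 7 × 1.008 = 7.056
  N: 1 × 14.007 = 14.007
  O: 1 × 15.999 = 15.999
Sum: 7×12.011 + 7×1.008 + 1×14.007 + 1×15.999 = 121.139 → 121.14 g/mol.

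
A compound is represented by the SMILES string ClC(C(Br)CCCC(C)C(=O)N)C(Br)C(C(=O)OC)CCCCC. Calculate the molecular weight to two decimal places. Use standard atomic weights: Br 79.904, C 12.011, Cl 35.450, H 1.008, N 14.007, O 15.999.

491.69 g/mol

First, the molecular formula is C17H30Br2ClNO3 (counting implicit H from valence).
  Br: 2 × 79.904 = 159.808
  C: 17 × 12.011 = 204.187
  Cl: 1 × 35.450 = 35.450
  H: 30 × 1.008 = 30.240
  N: 1 × 14.007 = 14.007
  O: 3 × 15.999 = 47.997
Sum: 2×79.904 + 17×12.011 + 1×35.450 + 30×1.008 + 1×14.007 + 3×15.999 = 491.689 → 491.69 g/mol.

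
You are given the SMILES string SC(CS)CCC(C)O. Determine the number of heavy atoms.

Every atom symbol written in the SMILES (organic subset) is one heavy atom; implicit H are not written.
Heavy atoms by element → C:6, O:1, S:2.
Total: 9.

9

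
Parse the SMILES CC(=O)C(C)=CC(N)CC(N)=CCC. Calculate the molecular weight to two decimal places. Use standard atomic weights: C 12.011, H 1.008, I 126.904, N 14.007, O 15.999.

196.29 g/mol

First, the molecular formula is C11H20N2O (counting implicit H from valence).
  C: 11 × 12.011 = 132.121
  H: 20 × 1.008 = 20.160
  N: 2 × 14.007 = 28.014
  O: 1 × 15.999 = 15.999
Sum: 11×12.011 + 20×1.008 + 2×14.007 + 1×15.999 = 196.294 → 196.29 g/mol.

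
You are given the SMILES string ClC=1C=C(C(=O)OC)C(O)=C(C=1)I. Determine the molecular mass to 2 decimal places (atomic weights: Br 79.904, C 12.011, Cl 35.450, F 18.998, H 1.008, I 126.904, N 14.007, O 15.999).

First, the molecular formula is C8H6ClIO3 (counting implicit H from valence).
  C: 8 × 12.011 = 96.088
  Cl: 1 × 35.450 = 35.450
  H: 6 × 1.008 = 6.048
  I: 1 × 126.904 = 126.904
  O: 3 × 15.999 = 47.997
Sum: 8×12.011 + 1×35.450 + 6×1.008 + 1×126.904 + 3×15.999 = 312.487 → 312.49 g/mol.

312.49 g/mol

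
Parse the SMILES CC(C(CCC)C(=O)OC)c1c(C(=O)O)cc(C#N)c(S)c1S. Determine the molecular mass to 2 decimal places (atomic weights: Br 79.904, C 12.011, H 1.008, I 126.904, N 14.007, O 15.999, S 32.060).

First, the molecular formula is C16H19NO4S2 (counting implicit H from valence).
  C: 16 × 12.011 = 192.176
  H: 19 × 1.008 = 19.152
  N: 1 × 14.007 = 14.007
  O: 4 × 15.999 = 63.996
  S: 2 × 32.060 = 64.120
Sum: 16×12.011 + 19×1.008 + 1×14.007 + 4×15.999 + 2×32.060 = 353.451 → 353.45 g/mol.

353.45 g/mol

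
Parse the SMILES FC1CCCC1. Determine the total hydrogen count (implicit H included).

Walk through each heavy atom and fill implicit hydrogens from standard valence (C 4, N 3, O 2, S 2, halogen 1):
  atom 1: F (halogen, monovalent) → 0 H
  atom 2: C, bond orders sum to 3 (valence 4) → 1 H
  atom 3: C, bond orders sum to 2 (valence 4) → 2 H
  atom 4: C, bond orders sum to 2 (valence 4) → 2 H
  atom 5: C, bond orders sum to 2 (valence 4) → 2 H
  atom 6: C, bond orders sum to 2 (valence 4) → 2 H
Total hydrogens: 9.

9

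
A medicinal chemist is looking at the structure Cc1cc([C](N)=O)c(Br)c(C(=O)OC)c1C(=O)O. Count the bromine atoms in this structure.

1

Scan the SMILES for Br atoms (remember two-letter symbols like Cl and Br are single atoms).
Bromine count: 1.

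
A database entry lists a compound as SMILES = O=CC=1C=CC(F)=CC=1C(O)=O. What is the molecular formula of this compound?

C8H5FO3

Walk through each heavy atom and fill implicit hydrogens from standard valence (C 4, N 3, O 2, S 2, halogen 1):
  atom 1: O, bond orders sum to 2 (valence 2) → 0 H
  atom 2: C, bond orders sum to 3 (valence 4) → 1 H
  atom 3: C, bond orders sum to 4 (valence 4) → 0 H
  atom 4: C, bond orders sum to 3 (valence 4) → 1 H
  atom 5: C, bond orders sum to 3 (valence 4) → 1 H
  atom 6: C, bond orders sum to 4 (valence 4) → 0 H
  atom 7: F (halogen, monovalent) → 0 H
  atom 8: C, bond orders sum to 3 (valence 4) → 1 H
  atom 9: C, bond orders sum to 4 (valence 4) → 0 H
  atom 10: C, bond orders sum to 4 (valence 4) → 0 H
  atom 11: O, bond orders sum to 1 (valence 2) → 1 H
  atom 12: O, bond orders sum to 2 (valence 2) → 0 H
Totals → C:8, H:5, F:1, O:3.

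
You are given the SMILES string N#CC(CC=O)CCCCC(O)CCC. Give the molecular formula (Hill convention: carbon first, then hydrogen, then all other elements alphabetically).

Walk through each heavy atom and fill implicit hydrogens from standard valence (C 4, N 3, O 2, S 2, halogen 1):
  atom 1: N, bond orders sum to 3 (valence 3) → 0 H
  atom 2: C, bond orders sum to 4 (valence 4) → 0 H
  atom 3: C, bond orders sum to 3 (valence 4) → 1 H
  atom 4: C, bond orders sum to 2 (valence 4) → 2 H
  atom 5: C, bond orders sum to 3 (valence 4) → 1 H
  atom 6: O, bond orders sum to 2 (valence 2) → 0 H
  atom 7: C, bond orders sum to 2 (valence 4) → 2 H
  atom 8: C, bond orders sum to 2 (valence 4) → 2 H
  atom 9: C, bond orders sum to 2 (valence 4) → 2 H
  atom 10: C, bond orders sum to 2 (valence 4) → 2 H
  atom 11: C, bond orders sum to 3 (valence 4) → 1 H
  atom 12: O, bond orders sum to 1 (valence 2) → 1 H
  atom 13: C, bond orders sum to 2 (valence 4) → 2 H
  atom 14: C, bond orders sum to 2 (valence 4) → 2 H
  atom 15: C, bond orders sum to 1 (valence 4) → 3 H
Totals → C:12, H:21, N:1, O:2.

C12H21NO2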